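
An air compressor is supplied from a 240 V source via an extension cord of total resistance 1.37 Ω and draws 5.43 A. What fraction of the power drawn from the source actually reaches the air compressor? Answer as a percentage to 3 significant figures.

96.9 %

The extension cord carries the full 5.43 A.
P_line = I² R_line = (5.430)² × 1.37 = 40.39 W
P_source = V I = 240 × 5.430 = 1303 W; P_load = 1263 W
η = P_load / P_source = 1263 / 1303 = 0.9690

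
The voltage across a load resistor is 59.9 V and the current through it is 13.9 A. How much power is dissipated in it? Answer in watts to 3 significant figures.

Since both terminal voltage and current are stated, P = V I gives the power in one step.
P = 59.9 V × 13.90 A = 832.6 W

833 W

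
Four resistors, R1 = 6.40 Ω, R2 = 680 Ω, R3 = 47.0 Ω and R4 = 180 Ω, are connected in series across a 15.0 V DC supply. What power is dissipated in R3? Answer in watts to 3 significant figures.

Since the resistors are in series they all carry the loop current I = V/R_total; the power in any one is I²R.
R_total = 6.40 + 680 + 47.0 + 180 = 913.4 Ω
I = V / R_total = 15.0 / 913.4 = 0.01642 A
P_R3 = I² × R3 = (0.01642)² × 47.0 = 0.01268 W

0.0127 W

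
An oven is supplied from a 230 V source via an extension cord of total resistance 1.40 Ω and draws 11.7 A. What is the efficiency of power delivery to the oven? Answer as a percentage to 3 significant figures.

The extension cord carries the full 11.7 A.
P_line = I² R_line = (11.70)² × 1.40 = 191.6 W
P_source = V I = 230 × 11.70 = 2691 W; P_load = 2499 W
η = P_load / P_source = 2499 / 2691 = 0.9288

92.9 %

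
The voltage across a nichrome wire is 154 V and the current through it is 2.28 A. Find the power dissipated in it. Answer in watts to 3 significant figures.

351 W

Both the voltage across and the current through the element are known, so P = V I applies directly.
P = 154 V × 2.280 A = 351.1 W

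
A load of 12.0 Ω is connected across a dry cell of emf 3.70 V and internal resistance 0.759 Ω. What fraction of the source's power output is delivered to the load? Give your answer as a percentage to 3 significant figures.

94.1 %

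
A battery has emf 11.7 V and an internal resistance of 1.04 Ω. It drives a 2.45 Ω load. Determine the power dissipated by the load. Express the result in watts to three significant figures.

27.5 W

The internal resistance and the load are in series, so the same I flows through both; get I from ε/(r+R), then I²R for the load.
I = ε / (r + R) = 11.7 / (1.04 + 2.45) = 3.352 A
P_load = I² R = (3.352)² × 2.45 = 27.54 W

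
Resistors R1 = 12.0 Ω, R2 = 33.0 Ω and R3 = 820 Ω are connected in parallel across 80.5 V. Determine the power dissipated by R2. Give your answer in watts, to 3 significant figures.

196 W

R2 sits directly across the source, so P = V²/R with V = 80.5 V.
P_R2 = V² / R2 = (80.5)² / 33.0 Ω = 196.4 W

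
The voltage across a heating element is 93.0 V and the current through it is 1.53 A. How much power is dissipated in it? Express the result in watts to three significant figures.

Since both terminal voltage and current are stated, P = V I gives the power in one step.
P = 93.0 V × 1.530 A = 142.3 W

142 W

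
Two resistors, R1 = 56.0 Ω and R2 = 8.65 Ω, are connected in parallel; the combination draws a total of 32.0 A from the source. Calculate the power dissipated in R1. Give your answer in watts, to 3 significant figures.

1030 W

The branches share the same voltage, but only the total current is given — find V from the equivalent resistance first.
1/R_eq = 1/56.0 + 1/8.65 ⇒ R_eq = 7.493 Ω
V = I_total × R_eq = 32.00 × 7.493 = 239.8 V
P_R1 = V² / R1 = (239.8)² / 56.0 = 1027 W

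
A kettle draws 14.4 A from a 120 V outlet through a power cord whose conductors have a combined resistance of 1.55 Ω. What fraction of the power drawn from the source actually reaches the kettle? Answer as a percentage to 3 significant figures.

The power cord carries the full 14.4 A.
P_line = I² R_line = (14.40)² × 1.55 = 321.4 W
P_source = V I = 120 × 14.40 = 1728 W; P_load = 1407 W
η = P_load / P_source = 1407 / 1728 = 0.8140

81.4 %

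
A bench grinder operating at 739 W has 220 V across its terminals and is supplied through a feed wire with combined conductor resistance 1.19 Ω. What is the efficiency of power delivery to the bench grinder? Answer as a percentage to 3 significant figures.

I = P / V = 739 / 220 = 3.359 A through the feed wire.
P_line = I² R_line = (3.359)² × 1.19 = 13.43 W
P_source = P_load + P_line = 739.0 + 13.43 = 752.4 W
η = P_load / P_source = 739.0 / 752.4 = 0.9822

98.2 %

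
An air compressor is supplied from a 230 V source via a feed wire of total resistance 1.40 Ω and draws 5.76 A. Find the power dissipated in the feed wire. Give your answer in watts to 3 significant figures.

46.4 W

Line loss is just I²R for the cable — we know both I and R_line directly.
The feed wire carries the full 5.76 A.
P_line = I² R_line = (5.760)² × 1.40 = 46.45 W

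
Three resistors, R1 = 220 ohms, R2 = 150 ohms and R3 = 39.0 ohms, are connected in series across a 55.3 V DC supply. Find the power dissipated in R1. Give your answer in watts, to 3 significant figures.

Series elements share the same current, so find I first, then use P = I²R.
R_total = 220 + 150 + 39.0 = 409.0 Ω
I = V / R_total = 55.3 / 409.0 = 0.1352 A
P_R1 = I² × R1 = (0.1352)² × 220 = 4.022 W

4.02 W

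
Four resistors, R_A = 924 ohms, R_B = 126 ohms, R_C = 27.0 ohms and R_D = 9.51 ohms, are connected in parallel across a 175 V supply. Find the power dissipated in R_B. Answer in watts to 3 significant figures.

Every branch has 175 V across it, so for R_B the power is simply V²/R.
P_R_B = V² / R_B = (175)² / 126 Ω = 243.1 W

243 W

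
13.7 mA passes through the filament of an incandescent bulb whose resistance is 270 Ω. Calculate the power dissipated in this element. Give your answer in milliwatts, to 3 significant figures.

50.7 mW

Current and resistance are given, so P = I²R is the direct form.
P = (0.01370 A)² × 270 Ω = 0.05068 W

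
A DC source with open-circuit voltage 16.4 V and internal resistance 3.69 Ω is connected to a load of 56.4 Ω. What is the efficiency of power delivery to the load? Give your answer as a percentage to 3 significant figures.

The source delivers εI, of which I²R reaches the load and I²r is lost; since I is common, η = R/(R+r).
η = R / (R + r) = 56.4 / (56.4 + 3.69) = 0.9386

93.9 %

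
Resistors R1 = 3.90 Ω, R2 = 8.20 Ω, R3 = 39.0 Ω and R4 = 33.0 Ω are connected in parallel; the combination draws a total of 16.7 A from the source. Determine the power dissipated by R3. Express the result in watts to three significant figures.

The branches share the same voltage, but only the total current is given — find V from the equivalent resistance first.
1/R_eq = 1/3.90 + 1/8.20 + 1/39.0 + 1/33.0 ⇒ R_eq = 2.303 Ω
V = I_total × R_eq = 16.70 × 2.303 = 38.45 V
P_R3 = V² / R3 = (38.45)² / 39.0 = 37.91 W

37.9 W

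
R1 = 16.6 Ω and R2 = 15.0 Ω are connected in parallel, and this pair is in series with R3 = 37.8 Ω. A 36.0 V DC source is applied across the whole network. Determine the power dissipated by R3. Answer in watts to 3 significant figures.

Combine R1 and R2 into their parallel equivalent first, reducing the network to two series resistors.
R_p = (16.6×15.0)/(16.6+15.0) = 7.880 Ω
R_total = R_p + 37.8 = 7.880 + 37.8 = 45.68 Ω
I = V / R_total = 36.0 / 45.68 = 0.7881 A
All the supply current flows through R3; use P = I²R3.
P_R3 = (0.7881)² × 37.8 = 23.48 W

23.5 W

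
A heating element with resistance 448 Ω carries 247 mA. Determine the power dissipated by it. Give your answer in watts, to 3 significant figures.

27.3 W

Current and resistance are given, so P = I²R is the direct form.
P = (0.2470 A)² × 448 Ω = 27.33 W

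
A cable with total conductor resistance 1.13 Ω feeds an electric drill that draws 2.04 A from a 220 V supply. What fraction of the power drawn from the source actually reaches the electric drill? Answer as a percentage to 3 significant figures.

99.0 %

The cable carries the full 2.04 A.
P_line = I² R_line = (2.040)² × 1.13 = 4.703 W
P_source = V I = 220 × 2.040 = 448.8 W; P_load = 444.1 W
η = P_load / P_source = 444.1 / 448.8 = 0.9895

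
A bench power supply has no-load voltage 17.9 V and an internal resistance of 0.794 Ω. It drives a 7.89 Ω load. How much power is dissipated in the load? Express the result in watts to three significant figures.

33.5 W

Load and internal resistance form a series loop — compute the loop current, then the load power via I²R.
I = ε / (r + R) = 17.9 / (0.794 + 7.89) = 2.061 A
P_load = I² R = (2.061)² × 7.89 = 33.52 W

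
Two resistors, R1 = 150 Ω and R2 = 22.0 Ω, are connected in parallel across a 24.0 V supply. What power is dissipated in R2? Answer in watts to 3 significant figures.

26.2 W

Each parallel branch sees the full supply voltage, so P = V²/R applies directly to the target branch.
P_R2 = V² / R2 = (24.0)² / 22.0 Ω = 26.18 W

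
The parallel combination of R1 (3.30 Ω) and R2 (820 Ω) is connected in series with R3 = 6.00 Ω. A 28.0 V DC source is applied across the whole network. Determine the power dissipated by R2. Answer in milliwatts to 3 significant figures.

Collapse the R1‖R2 pair into one equivalent R_p; then R_p and R3 form a series string.
R_p = (3.30×820)/(3.30+820) = 3.287 Ω
R_total = R_p + 6.00 = 3.287 + 6.00 = 9.287 Ω
I = V / R_total = 28.0 / 9.287 = 3.015 A
Voltage across the parallel pair: V_p = I × R_p = 3.015 × 3.287 = 9.910 V
Use P = V²/R for R2 with V = V_p.
P_R2 = (9.910)² / 820 = 0.1198 W

120 mW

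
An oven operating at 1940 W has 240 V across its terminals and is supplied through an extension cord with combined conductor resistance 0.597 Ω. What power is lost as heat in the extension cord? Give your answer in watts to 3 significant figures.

39.0 W

The extension cord is a series resistance carrying the load current; its dissipation is I²R_line.
I = P / V = 1940 / 240 = 8.083 A through the extension cord.
P_line = I² R_line = (8.083)² × 0.597 = 39.01 W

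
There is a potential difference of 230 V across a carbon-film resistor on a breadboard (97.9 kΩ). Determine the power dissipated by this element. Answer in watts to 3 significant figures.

0.540 W

V and R are stated; P = V²/R avoids computing the current.
P = (230 V)² / 97900 Ω = 0.5403 W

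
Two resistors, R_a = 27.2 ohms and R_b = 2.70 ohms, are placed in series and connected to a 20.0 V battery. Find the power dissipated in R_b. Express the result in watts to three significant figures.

1.21 W

Since the resistors are in series they all carry the loop current I = V/R_total; the power in any one is I²R.
R_total = 27.2 + 2.70 = 29.90 Ω
I = V / R_total = 20.0 / 29.90 = 0.6689 A
P_R_b = I² × R_b = (0.6689)² × 2.70 = 1.208 W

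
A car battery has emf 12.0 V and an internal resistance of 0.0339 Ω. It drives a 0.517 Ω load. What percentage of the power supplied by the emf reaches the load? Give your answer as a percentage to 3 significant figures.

93.8 %

Both r and R carry the same current, so the power split is just the resistance split: η = R/(R+r).
η = R / (R + r) = 0.517 / (0.517 + 0.0339) = 0.9385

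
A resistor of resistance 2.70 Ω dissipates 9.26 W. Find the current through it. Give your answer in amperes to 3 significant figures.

1.85 A

Rearranging the power relation for the two known quantities gives I = √(P / R).
I = √(9.26 / 2.70) = 1.852 A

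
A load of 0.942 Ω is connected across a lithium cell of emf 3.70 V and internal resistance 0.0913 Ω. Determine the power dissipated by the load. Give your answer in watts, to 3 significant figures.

12.1 W

Find the circuit current first, then P = I²R for the load (series elements share I).
I = ε / (r + R) = 3.70 / (0.0913 + 0.942) = 3.581 A
P_load = I² R = (3.581)² × 0.942 = 12.08 W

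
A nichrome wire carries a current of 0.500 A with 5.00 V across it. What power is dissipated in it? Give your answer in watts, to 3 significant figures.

2.50 W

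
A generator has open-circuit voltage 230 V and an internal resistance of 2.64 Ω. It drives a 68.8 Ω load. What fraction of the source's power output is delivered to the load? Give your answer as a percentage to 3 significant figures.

96.3 %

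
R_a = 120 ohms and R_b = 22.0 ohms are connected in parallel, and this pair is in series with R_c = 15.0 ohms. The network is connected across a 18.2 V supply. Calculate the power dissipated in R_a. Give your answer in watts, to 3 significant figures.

Collapse the R_a‖R_b pair into one equivalent R_p; then R_p and R_c form a series string.
R_p = (120×22.0)/(120+22.0) = 18.59 Ω
R_total = R_p + 15.0 = 18.59 + 15.0 = 33.59 Ω
I = V / R_total = 18.2 / 33.59 = 0.5418 A
Voltage across the parallel pair: V_p = I × R_p = 0.5418 × 18.59 = 10.07 V
R_a has V_p across it, so P = V_p²/R_a.
P_R_a = (10.07)² / 120 = 0.8455 W

0.846 W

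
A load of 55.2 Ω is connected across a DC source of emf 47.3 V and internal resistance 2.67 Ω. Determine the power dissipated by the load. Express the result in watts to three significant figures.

36.9 W

With r and R in series, I = ε/(r+R); the load dissipates I²R.
I = ε / (r + R) = 47.3 / (2.67 + 55.2) = 0.8173 A
P_load = I² R = (0.8173)² × 55.2 = 36.88 W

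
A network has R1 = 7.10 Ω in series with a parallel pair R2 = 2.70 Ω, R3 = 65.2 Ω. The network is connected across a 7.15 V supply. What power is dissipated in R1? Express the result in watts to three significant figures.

Replace R2 and R3 with their parallel equivalent so the circuit becomes R1 in series with R_p.
R_p = (2.70×65.2)/(2.70+65.2) = 2.593 Ω
R_total = 7.10 + 2.593 = 9.693 Ω
I = V / R_total = 7.15 / 9.693 = 0.7377 A
All the current flows through R1; use P = I²R.
P_R1 = (0.7377)² × 7.10 = 3.864 W

3.86 W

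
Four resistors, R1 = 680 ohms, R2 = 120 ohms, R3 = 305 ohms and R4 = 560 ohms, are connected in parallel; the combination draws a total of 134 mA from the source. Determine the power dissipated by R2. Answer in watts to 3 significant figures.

We need the common branch voltage; get it from I_total × R_eq, then P = V²/R for the branch.
1/R_eq = 1/680 + 1/120 + 1/305 + 1/560 ⇒ R_eq = 67.26 Ω
V = I_total × R_eq = 0.1340 × 67.26 = 9.012 V
P_R2 = V² / R2 = (9.012)² / 120 = 0.6769 W

0.677 W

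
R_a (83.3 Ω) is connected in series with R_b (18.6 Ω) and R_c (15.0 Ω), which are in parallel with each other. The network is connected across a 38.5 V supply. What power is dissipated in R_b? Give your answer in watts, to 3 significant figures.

0.655 W

First combine the parallel branches into one equivalent R_p, then R_a + R_p is a series pair.
R_p = (18.6×15.0)/(18.6+15.0) = 8.304 Ω
R_total = 83.3 + 8.304 = 91.60 Ω
I = V / R_total = 38.5 / 91.60 = 0.4203 A
Voltage across the parallel pair: V_p = I × R_p = 0.4203 × 8.304 = 3.490 V
R_b sees V_p directly, so P = V_p² / R_b.
P_R_b = (3.490)² / 18.6 = 0.6548 W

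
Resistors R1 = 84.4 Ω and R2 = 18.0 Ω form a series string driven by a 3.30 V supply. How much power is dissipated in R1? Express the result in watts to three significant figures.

0.0877 W

Every series element carries the same I. Get I from the total resistance, then P = I² × R1.
R_total = 84.4 + 18.0 = 102.4 Ω
I = V / R_total = 3.30 / 102.4 = 0.03223 A
P_R1 = I² × R1 = (0.03223)² × 84.4 = 0.08765 W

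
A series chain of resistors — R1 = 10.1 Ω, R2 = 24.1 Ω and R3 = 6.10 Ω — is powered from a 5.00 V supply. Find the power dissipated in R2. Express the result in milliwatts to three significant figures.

Series elements share the same current, so find I first, then use P = I²R.
R_total = 10.1 + 24.1 + 6.10 = 40.30 Ω
I = V / R_total = 5.00 / 40.30 = 0.1241 A
P_R2 = I² × R2 = (0.1241)² × 24.1 = 0.3710 W

371 mW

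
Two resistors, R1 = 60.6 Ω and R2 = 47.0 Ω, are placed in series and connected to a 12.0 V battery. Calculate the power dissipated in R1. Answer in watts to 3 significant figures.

Since the resistors are in series they all carry the loop current I = V/R_total; the power in any one is I²R.
R_total = 60.6 + 47.0 = 107.6 Ω
I = V / R_total = 12.0 / 107.6 = 0.1115 A
P_R1 = I² × R1 = (0.1115)² × 60.6 = 0.7537 W

0.754 W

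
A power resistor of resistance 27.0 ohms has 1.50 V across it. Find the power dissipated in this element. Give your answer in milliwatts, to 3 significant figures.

We know the drop across the element and its resistance — P = V²/R, one step.
P = (1.50 V)² / 27.0 Ω = 0.08333 W

83.3 mW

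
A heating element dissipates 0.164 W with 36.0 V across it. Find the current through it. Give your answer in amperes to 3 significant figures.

The two known quantities fix the third via I = P / V.
I = 0.164 / 36.0 = 0.004556 A

0.00456 A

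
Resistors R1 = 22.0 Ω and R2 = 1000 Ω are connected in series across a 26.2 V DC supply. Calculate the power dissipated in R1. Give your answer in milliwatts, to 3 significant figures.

14.5 mW

Series elements share the same current, so find I first, then use P = I²R.
R_total = 22.0 + 1000 = 1022 Ω
I = V / R_total = 26.2 / 1022 = 0.02564 A
P_R1 = I² × R1 = (0.02564)² × 22.0 = 0.01446 W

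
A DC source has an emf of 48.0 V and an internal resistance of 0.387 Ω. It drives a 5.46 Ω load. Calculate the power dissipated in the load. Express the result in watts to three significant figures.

368 W

The internal resistance and the load are in series, so the same I flows through both; get I from ε/(r+R), then I²R for the load.
I = ε / (r + R) = 48.0 / (0.387 + 5.46) = 8.209 A
P_load = I² R = (8.209)² × 5.46 = 368.0 W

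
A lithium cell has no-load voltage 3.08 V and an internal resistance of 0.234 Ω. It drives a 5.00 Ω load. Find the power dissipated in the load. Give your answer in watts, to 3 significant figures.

1.73 W

Load and internal resistance form a series loop — compute the loop current, then the load power via I²R.
I = ε / (r + R) = 3.08 / (0.234 + 5.00) = 0.5885 A
P_load = I² R = (0.5885)² × 5.00 = 1.731 W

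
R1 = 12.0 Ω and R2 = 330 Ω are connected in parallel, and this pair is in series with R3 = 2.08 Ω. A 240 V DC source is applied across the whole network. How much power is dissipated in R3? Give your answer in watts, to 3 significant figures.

642 W

Combine R1 and R2 into their parallel equivalent first, reducing the network to two series resistors.
R_p = (12.0×330)/(12.0+330) = 11.58 Ω
R_total = R_p + 2.08 = 11.58 + 2.08 = 13.66 Ω
I = V / R_total = 240 / 13.66 = 17.57 A
R3 carries the full series current, so P = I²R.
P_R3 = (17.57)² × 2.08 = 642.2 W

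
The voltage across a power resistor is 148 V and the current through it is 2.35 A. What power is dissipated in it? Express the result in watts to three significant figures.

348 W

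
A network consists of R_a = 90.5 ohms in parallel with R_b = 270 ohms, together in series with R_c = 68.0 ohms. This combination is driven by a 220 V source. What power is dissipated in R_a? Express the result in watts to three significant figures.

Collapse the R_a‖R_b pair into one equivalent R_p; then R_p and R_c form a series string.
R_p = (90.5×270)/(90.5+270) = 67.78 Ω
R_total = R_p + 68.0 = 67.78 + 68.0 = 135.8 Ω
I = V / R_total = 220 / 135.8 = 1.620 A
Voltage across the parallel pair: V_p = I × R_p = 1.620 × 67.78 = 109.8 V
Use P = V²/R for R_a with V = V_p.
P_R_a = (109.8)² / 90.5 = 133.3 W

133 W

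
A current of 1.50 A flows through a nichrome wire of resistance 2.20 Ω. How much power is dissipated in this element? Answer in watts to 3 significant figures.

4.95 W

Current and resistance are given, so P = I²R is the direct form.
P = (1.500 A)² × 2.20 Ω = 4.950 W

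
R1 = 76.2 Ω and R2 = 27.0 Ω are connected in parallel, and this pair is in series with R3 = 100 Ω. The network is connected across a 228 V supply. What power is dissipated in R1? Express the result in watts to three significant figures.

Collapse the R1‖R2 pair into one equivalent R_p; then R_p and R3 form a series string.
R_p = (76.2×27.0)/(76.2+27.0) = 19.94 Ω
R_total = R_p + 100 = 19.94 + 100 = 119.9 Ω
I = V / R_total = 228 / 119.9 = 1.901 A
Voltage across the parallel pair: V_p = I × R_p = 1.901 × 19.94 = 37.90 V
Use P = V²/R for R1 with V = V_p.
P_R1 = (37.90)² / 76.2 = 18.85 W

18.8 W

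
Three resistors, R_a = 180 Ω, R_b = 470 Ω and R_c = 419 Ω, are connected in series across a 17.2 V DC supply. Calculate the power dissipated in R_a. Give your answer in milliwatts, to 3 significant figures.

Every series element carries the same I. Get I from the total resistance, then P = I² × R_a.
R_total = 180 + 470 + 419 = 1069 Ω
I = V / R_total = 17.2 / 1069 = 0.01609 A
P_R_a = I² × R_a = (0.01609)² × 180 = 0.04660 W

46.6 mW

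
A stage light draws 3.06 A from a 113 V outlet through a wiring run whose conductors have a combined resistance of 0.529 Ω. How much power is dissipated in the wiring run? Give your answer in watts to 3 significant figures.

Only the current and the line resistance are needed for the I²R loss.
The wiring run carries the full 3.06 A.
P_line = I² R_line = (3.060)² × 0.529 = 4.953 W

4.95 W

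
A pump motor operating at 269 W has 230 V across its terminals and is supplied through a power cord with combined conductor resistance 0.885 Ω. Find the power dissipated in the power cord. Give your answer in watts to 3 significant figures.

1.21 W

Line loss is just I²R for the cable — we know both I and R_line directly.
I = P / V = 269 / 230 = 1.170 A through the power cord.
P_line = I² R_line = (1.170)² × 0.885 = 1.211 W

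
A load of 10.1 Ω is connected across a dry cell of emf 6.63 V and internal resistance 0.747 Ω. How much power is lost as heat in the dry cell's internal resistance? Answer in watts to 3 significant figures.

Internal loss is I²r, with I set by the total series resistance r+R.
I = ε / (r + R) = 6.63 / (0.747 + 10.1) = 0.6112 A
P_int = I² r = (0.6112)² × 0.747 = 0.2791 W

0.279 W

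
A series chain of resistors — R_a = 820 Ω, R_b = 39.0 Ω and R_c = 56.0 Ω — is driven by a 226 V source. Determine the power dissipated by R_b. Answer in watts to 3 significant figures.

2.38 W

In a series string the same current flows through every resistor — find that current, then P = I²R for the one we want.
R_total = 820 + 39.0 + 56.0 = 915.0 Ω
I = V / R_total = 226 / 915.0 = 0.2470 A
P_R_b = I² × R_b = (0.2470)² × 39.0 = 2.379 W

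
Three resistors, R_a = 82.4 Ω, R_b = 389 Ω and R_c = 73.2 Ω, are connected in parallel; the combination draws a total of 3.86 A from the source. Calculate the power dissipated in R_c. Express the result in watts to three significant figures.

The branches share the same voltage, but only the total current is given — find V from the equivalent resistance first.
1/R_eq = 1/82.4 + 1/389 + 1/73.2 ⇒ R_eq = 35.25 Ω
V = I_total × R_eq = 3.860 × 35.25 = 136.1 V
P_R_c = V² / R_c = (136.1)² / 73.2 = 252.9 W

253 W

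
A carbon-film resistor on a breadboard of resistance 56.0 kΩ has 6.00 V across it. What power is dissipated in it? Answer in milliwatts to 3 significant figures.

With V across and R both known, P = V²/R gives the dissipation directly.
P = (6.00 V)² / 56000 Ω = 0.0006429 W

0.643 mW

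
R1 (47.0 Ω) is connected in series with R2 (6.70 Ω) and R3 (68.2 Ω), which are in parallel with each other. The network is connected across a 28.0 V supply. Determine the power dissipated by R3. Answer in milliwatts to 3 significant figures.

152 mW

Reduce the parallel pair to R_p first; the network is then a simple series string.
R_p = (6.70×68.2)/(6.70+68.2) = 6.101 Ω
R_total = 47.0 + 6.101 = 53.10 Ω
I = V / R_total = 28.0 / 53.10 = 0.5273 A
Voltage across the parallel pair: V_p = I × R_p = 0.5273 × 6.101 = 3.217 V
R3 sees V_p directly, so P = V_p² / R3.
P_R3 = (3.217)² / 68.2 = 0.1517 W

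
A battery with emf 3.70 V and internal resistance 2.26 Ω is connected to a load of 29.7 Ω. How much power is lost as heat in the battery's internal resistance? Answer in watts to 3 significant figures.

r is in series with the load, so it carries the full circuit current — the loss in it is I²r.
I = ε / (r + R) = 3.70 / (2.26 + 29.7) = 0.1158 A
P_int = I² r = (0.1158)² × 2.26 = 0.03029 W

0.0303 W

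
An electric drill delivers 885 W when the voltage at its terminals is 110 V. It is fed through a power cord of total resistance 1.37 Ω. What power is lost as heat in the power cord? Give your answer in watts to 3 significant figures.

88.7 W

The power cord and load are in series, so the same current flows in both; the loss is I²R_line.
I = P / V = 885 / 110 = 8.045 A through the power cord.
P_line = I² R_line = (8.045)² × 1.37 = 88.68 W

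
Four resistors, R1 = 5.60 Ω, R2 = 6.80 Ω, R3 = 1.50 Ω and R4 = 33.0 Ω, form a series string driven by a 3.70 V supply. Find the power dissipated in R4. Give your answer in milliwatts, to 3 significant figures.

The current is common to all series resistors; compute it, then apply P = I²R for the target.
R_total = 5.60 + 6.80 + 1.50 + 33.0 = 46.90 Ω
I = V / R_total = 3.70 / 46.90 = 0.07889 A
P_R4 = I² × R4 = (0.07889)² × 33.0 = 0.2054 W

205 mW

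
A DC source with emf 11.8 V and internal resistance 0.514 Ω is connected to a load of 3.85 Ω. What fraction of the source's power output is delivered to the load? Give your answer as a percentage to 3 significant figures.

88.2 %

The source delivers εI, of which I²R reaches the load and I²r is lost; since I is common, η = R/(R+r).
η = R / (R + r) = 3.85 / (3.85 + 0.514) = 0.8822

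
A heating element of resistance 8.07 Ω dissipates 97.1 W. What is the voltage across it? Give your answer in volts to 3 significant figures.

28.0 V

Inverting the appropriate power form: V = √(P R).
V = √(97.1 × 8.07) = 27.99 V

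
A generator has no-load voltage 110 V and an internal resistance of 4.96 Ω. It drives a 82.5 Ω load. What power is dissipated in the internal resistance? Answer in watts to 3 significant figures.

7.85 W

Internal loss is I²r, with I set by the total series resistance r+R.
I = ε / (r + R) = 110 / (4.96 + 82.5) = 1.258 A
P_int = I² r = (1.258)² × 4.96 = 7.846 W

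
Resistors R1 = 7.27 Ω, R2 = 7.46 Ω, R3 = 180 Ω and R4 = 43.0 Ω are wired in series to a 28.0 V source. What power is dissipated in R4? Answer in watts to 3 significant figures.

Every series element carries the same I. Get I from the total resistance, then P = I² × R4.
R_total = 7.27 + 7.46 + 180 + 43.0 = 237.7 Ω
I = V / R_total = 28.0 / 237.7 = 0.1178 A
P_R4 = I² × R4 = (0.1178)² × 43.0 = 0.5965 W

0.597 W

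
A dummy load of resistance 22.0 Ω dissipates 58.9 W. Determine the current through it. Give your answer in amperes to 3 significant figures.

Rearranging the power relation for the two known quantities gives I = √(P / R).
I = √(58.9 / 22.0) = 1.636 A

1.64 A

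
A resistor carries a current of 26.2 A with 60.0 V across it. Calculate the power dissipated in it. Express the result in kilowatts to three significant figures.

1.57 kW

With V and I both given, power follows immediately from P = V I.
P = 60.0 V × 26.20 A = 1572 W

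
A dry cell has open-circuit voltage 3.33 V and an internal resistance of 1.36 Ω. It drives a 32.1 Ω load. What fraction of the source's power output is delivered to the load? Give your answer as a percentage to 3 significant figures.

95.9 %

η = P_load/(P_load+P_int) = I²R/(I²R+I²r) = R/(R+r) — the I² cancels for series elements.
η = R / (R + r) = 32.1 / (32.1 + 1.36) = 0.9594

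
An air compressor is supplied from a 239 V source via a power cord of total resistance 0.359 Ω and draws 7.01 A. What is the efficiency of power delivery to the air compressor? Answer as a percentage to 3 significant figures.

98.9 %

The power cord carries the full 7.01 A.
P_line = I² R_line = (7.010)² × 0.359 = 17.64 W
P_source = V I = 239 × 7.010 = 1675 W; P_load = 1658 W
η = P_load / P_source = 1658 / 1675 = 0.9895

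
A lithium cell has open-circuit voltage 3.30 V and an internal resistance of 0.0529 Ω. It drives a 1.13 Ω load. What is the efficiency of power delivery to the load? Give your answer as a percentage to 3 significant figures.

Both r and R carry the same current, so the power split is just the resistance split: η = R/(R+r).
η = R / (R + r) = 1.13 / (1.13 + 0.0529) = 0.9553

95.5 %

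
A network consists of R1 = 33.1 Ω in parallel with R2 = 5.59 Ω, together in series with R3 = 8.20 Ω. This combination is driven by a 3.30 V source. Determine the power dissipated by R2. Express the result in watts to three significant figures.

0.264 W

Reduce the parallel combination to a single R_p; the circuit then becomes R_p in series with the remaining resistor.
R_p = (33.1×5.59)/(33.1+5.59) = 4.782 Ω
R_total = R_p + 8.20 = 4.782 + 8.20 = 12.98 Ω
I = V / R_total = 3.30 / 12.98 = 0.2542 A
Voltage across the parallel pair: V_p = I × R_p = 0.2542 × 4.782 = 1.216 V
R2 has V_p across it, so P = V_p²/R2.
P_R2 = (1.216)² / 5.59 = 0.2644 W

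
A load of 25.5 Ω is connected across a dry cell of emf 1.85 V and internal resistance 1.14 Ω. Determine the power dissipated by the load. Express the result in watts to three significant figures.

Find the circuit current first, then P = I²R for the load (series elements share I).
I = ε / (r + R) = 1.85 / (1.14 + 25.5) = 0.06944 A
P_load = I² R = (0.06944)² × 25.5 = 0.1230 W

0.123 W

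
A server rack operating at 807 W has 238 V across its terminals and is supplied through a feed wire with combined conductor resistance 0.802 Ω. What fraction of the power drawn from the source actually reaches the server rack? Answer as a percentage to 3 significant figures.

I = P / V = 807 / 238 = 3.391 A through the feed wire.
P_line = I² R_line = (3.391)² × 0.802 = 9.221 W
P_source = P_load + P_line = 807.0 + 9.221 = 816.2 W
η = P_load / P_source = 807.0 / 816.2 = 0.9887

98.9 %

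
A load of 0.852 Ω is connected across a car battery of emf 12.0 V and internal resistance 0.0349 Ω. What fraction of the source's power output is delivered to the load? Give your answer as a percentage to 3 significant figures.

η = P_load/(P_load+P_int) = I²R/(I²R+I²r) = R/(R+r) — the I² cancels for series elements.
η = R / (R + r) = 0.852 / (0.852 + 0.0349) = 0.9606

96.1 %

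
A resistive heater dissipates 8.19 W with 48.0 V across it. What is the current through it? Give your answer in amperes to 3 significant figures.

From P = V I = I²R = V²/R, with the two given quantities we get I = P / V.
I = 8.19 / 48.0 = 0.1706 A

0.171 A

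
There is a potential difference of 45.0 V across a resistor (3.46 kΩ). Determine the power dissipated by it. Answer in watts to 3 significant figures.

0.585 W

With V across and R both known, P = V²/R gives the dissipation directly.
P = (45.0 V)² / 3460 Ω = 0.5853 W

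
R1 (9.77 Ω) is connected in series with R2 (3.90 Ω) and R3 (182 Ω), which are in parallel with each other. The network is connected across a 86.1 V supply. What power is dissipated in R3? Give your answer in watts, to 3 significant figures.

Replace R2 and R3 with their parallel equivalent so the circuit becomes R1 in series with R_p.
R_p = (3.90×182)/(3.90+182) = 3.818 Ω
R_total = 9.77 + 3.818 = 13.59 Ω
I = V / R_total = 86.1 / 13.59 = 6.336 A
Voltage across the parallel pair: V_p = I × R_p = 6.336 × 3.818 = 24.19 V
With V_p across R3, its power is V_p²/R3.
P_R3 = (24.19)² / 182 = 3.216 W

3.22 W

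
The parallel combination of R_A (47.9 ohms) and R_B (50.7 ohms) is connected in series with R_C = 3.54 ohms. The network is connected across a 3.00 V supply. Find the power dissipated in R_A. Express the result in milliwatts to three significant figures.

Reduce the parallel combination to a single R_p; the circuit then becomes R_p in series with the remaining resistor.
R_p = (47.9×50.7)/(47.9+50.7) = 24.63 Ω
R_total = R_p + 3.54 = 24.63 + 3.54 = 28.17 Ω
I = V / R_total = 3.00 / 28.17 = 0.1065 A
Voltage across the parallel pair: V_p = I × R_p = 0.1065 × 24.63 = 2.623 V
R_A has V_p across it, so P = V_p²/R_A.
P_R_A = (2.623)² / 47.9 = 0.1436 W

144 mW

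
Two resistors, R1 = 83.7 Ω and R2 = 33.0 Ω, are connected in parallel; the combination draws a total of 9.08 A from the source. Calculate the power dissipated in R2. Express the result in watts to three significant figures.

Parallel branches share V, not I — compute V via R_eq, then use V²/R for the target branch.
1/R_eq = 1/83.7 + 1/33.0 ⇒ R_eq = 23.67 Ω
V = I_total × R_eq = 9.080 × 23.67 = 214.9 V
P_R2 = V² / R2 = (214.9)² / 33.0 = 1400 W

1400 W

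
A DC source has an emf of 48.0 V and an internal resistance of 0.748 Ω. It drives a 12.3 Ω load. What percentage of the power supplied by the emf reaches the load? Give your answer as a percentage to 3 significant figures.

Efficiency is P_load / P_total. With a series r and R sharing the same I, P = I²R for each, so η = R/(R+r).
η = R / (R + r) = 12.3 / (12.3 + 0.748) = 0.9427

94.3 %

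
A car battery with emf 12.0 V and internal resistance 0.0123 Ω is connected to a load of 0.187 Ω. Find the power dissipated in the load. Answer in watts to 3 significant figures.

678 W

Find the circuit current first, then P = I²R for the load (series elements share I).
I = ε / (r + R) = 12.0 / (0.0123 + 0.187) = 60.21 A
P_load = I² R = (60.21)² × 0.187 = 677.9 W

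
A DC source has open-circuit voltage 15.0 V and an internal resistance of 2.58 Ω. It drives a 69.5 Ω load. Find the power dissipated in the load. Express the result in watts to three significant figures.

3.01 W

With r and R in series, I = ε/(r+R); the load dissipates I²R.
I = ε / (r + R) = 15.0 / (2.58 + 69.5) = 0.2081 A
P_load = I² R = (0.2081)² × 69.5 = 3.010 W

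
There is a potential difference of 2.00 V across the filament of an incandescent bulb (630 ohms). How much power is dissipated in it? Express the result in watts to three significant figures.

We know the drop across the element and its resistance — P = V²/R, one step.
P = (2.00 V)² / 630 Ω = 0.006349 W

0.00635 W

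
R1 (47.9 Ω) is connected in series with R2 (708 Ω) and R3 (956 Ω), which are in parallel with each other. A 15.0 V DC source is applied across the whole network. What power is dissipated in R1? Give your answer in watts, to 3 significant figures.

Replace R2 and R3 with their parallel equivalent so the circuit becomes R1 in series with R_p.
R_p = (708×956)/(708+956) = 406.8 Ω
R_total = 47.9 + 406.8 = 454.7 Ω
I = V / R_total = 15.0 / 454.7 = 0.03299 A
The full supply current passes through R1: P = I²R.
P_R1 = (0.03299)² × 47.9 = 0.05214 W

0.0521 W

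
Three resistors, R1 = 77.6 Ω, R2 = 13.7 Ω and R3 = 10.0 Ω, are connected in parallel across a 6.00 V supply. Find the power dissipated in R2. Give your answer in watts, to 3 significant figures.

2.63 W

R2 sits directly across the source, so P = V²/R with V = 6.00 V.
P_R2 = V² / R2 = (6.00)² / 13.7 Ω = 2.628 W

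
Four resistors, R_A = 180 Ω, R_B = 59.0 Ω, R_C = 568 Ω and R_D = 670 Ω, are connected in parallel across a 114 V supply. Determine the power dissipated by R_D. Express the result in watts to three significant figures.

19.4 W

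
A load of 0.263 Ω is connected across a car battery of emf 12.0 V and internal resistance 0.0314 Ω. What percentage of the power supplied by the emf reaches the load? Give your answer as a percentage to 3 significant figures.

89.3 %

Both r and R carry the same current, so the power split is just the resistance split: η = R/(R+r).
η = R / (R + r) = 0.263 / (0.263 + 0.0314) = 0.8933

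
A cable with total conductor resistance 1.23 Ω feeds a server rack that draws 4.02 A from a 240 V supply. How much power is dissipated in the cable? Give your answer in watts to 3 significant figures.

19.9 W

The cable is a series resistance carrying the load current; its dissipation is I²R_line.
The cable carries the full 4.02 A.
P_line = I² R_line = (4.020)² × 1.23 = 19.88 W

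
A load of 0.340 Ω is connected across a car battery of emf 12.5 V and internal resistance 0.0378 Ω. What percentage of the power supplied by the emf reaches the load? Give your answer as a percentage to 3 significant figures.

Efficiency is P_load / P_total. With a series r and R sharing the same I, P = I²R for each, so η = R/(R+r).
η = R / (R + r) = 0.340 / (0.340 + 0.0378) = 0.8999

90.0 %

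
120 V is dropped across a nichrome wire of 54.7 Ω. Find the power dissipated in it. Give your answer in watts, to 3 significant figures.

263 W

V and R are stated; P = V²/R avoids computing the current.
P = (120 V)² / 54.7 Ω = 263.3 W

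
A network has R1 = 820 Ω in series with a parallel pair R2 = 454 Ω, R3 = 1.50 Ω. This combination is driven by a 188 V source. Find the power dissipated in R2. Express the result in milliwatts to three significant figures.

0.258 mW

Collapse R2‖R3 to a single equivalent, reducing the network to two series elements.
R_p = (454×1.50)/(454+1.50) = 1.495 Ω
R_total = 820 + 1.495 = 821.5 Ω
I = V / R_total = 188 / 821.5 = 0.2289 A
Voltage across the parallel pair: V_p = I × R_p = 0.2289 × 1.495 = 0.3421 V
R2 sees V_p directly, so P = V_p² / R2.
P_R2 = (0.3421)² / 454 = 0.0002579 W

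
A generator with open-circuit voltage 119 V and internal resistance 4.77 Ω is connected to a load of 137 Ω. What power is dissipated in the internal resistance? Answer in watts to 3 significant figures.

3.36 W

The source's internal resistance is just another series element carrying I; its dissipation is I²r.
I = ε / (r + R) = 119 / (4.77 + 137) = 0.8394 A
P_int = I² r = (0.8394)² × 4.77 = 3.361 W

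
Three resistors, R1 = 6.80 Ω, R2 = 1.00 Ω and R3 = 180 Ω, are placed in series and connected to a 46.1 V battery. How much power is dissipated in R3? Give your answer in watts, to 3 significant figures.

The current is common to all series resistors; compute it, then apply P = I²R for the target.
R_total = 6.80 + 1.00 + 180 = 187.8 Ω
I = V / R_total = 46.1 / 187.8 = 0.2455 A
P_R3 = I² × R3 = (0.2455)² × 180 = 10.85 W

10.8 W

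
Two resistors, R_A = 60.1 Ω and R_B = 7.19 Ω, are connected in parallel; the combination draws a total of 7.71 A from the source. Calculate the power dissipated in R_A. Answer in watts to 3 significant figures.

We need the common branch voltage; get it from I_total × R_eq, then P = V²/R for the branch.
1/R_eq = 1/60.1 + 1/7.19 ⇒ R_eq = 6.422 Ω
V = I_total × R_eq = 7.710 × 6.422 = 49.51 V
P_R_A = V² / R_A = (49.51)² / 60.1 = 40.79 W

40.8 W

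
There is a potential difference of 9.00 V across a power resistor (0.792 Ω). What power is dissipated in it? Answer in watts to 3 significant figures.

102 W

Voltage and resistance are given, so P = V²/R is the one-step route.
P = (9.00 V)² / 0.792 Ω = 102.3 W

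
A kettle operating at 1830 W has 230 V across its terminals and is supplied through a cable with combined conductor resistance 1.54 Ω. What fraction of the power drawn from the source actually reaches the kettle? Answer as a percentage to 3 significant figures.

94.9 %

I = P / V = 1830 / 230 = 7.957 A through the cable.
P_line = I² R_line = (7.957)² × 1.54 = 97.49 W
P_source = P_load + P_line = 1830 + 97.49 = 1927 W
η = P_load / P_source = 1830 / 1927 = 0.9494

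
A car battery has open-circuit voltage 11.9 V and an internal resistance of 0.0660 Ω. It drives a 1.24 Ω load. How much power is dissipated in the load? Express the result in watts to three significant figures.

Load and internal resistance form a series loop — compute the loop current, then the load power via I²R.
I = ε / (r + R) = 11.9 / (0.0660 + 1.24) = 9.112 A
P_load = I² R = (9.112)² × 1.24 = 103.0 W

103 W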